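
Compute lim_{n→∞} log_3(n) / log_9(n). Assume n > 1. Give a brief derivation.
lim = ln(9) / ln(3) = log_3(9)

Change of base: log_3(n) = ln n / ln 3 and log_9(n) = ln n / ln 9. The ratio is (ln n / ln 3) · (ln 9 / ln n) = ln 9 / ln 3, a constant independent of n. So the limit is ln 9 / ln 3 = log_3(9).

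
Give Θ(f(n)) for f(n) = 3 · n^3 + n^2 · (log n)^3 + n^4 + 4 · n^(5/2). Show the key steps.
f(n) ∈ Θ(n^4)

Compare the terms by growth order. For large n, n^a · (log n)^b dominates n^a' · (log n)^b' iff a > a', or (a = a' and b > b'). Ranking the 4 terms shows the dominant one is n^4. Hence f(n) ∈ Θ(n^4).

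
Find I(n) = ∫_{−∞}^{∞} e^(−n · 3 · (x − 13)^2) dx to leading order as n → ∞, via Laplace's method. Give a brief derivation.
I(n) = sqrt(π/(3n))

Here φ(x) = 3 · (x − 13)^2 has its unique minimum at x* = 13 with φ(x*) = 0 and φ''(x*) = 6. Laplace's method gives
  I(n) ~ e^(−n φ(x*)) · sqrt(2π / (n · φ''(x*))) = sqrt(2π / (6n)) = sqrt(π/(3n)).
This is exact: substituting u = (x − 13)·sqrt(3n) gives I(n) = (1/sqrt(3n)) ∫_{−∞}^{∞} e^(−u^2) du = sqrt(π/(3n)).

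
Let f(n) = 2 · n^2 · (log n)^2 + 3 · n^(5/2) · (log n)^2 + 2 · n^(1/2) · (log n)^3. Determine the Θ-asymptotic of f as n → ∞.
f(n) ∈ Θ(n^(5/2) · (log n)^2)

Compare the terms by growth order. For large n, n^a · (log n)^b dominates n^a' · (log n)^b' iff a > a', or (a = a' and b > b'). Ranking the 3 terms shows the dominant one is 3 · n^(5/2) · (log n)^2. Hence f(n) ∈ Θ(n^(5/2) · (log n)^2).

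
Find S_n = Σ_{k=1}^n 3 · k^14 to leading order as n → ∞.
S_n ~ n^15 / 5

By integral comparison (Euler-Maclaurin), Σ_{k=1}^n 3 · k^14 = 3 · ∫_0^n x^14 dx + O(n^14) = 3 · n^15/15 = n^15 / 5 + O(n^14). (Equivalently, Faulhaber's formula gives the same leading term.)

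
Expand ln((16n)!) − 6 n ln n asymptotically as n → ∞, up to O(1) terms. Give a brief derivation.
ln((16n)!) − 6 n ln n = 10 n ln n + 16(ln 16 − 1) n + (1/2) ln(2π·16n) + O(1/n)

Stirling: ln((16n)!) = 16n ln(16n) − 16n + (1/2) ln(2π·16n) + O(1/n).
Expand 16n ln(16n) = 16n (ln n + ln 16) = 16n ln n + 16n ln 16.
Subtract 6n ln n: leading term is (16 − 6) n ln n = 10 n ln n. The next term is 16n ln 16 − 16n = 16(ln 16 − 1) n. Then the (1/2) ln(2π·16n) correction.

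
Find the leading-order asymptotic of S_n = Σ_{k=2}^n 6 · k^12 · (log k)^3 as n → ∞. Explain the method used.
S_n ~ 6 · n^13 · (log n)^3 / 13

By integral comparison, S_n = ∫_1^n 6 · x^12 · (log x)^3 dx + O(n^12 · (log n)^3). For the integral, the leading term of ∫_1^n x^12 (log x)^3 dx is n^13/13 · (log n)^3 (by repeated integration by parts; each step lowers the log-exponent and produces a relatively O(1/log n) correction). Hence S_n ~ 6 · n^13 · (log n)^3 / 13.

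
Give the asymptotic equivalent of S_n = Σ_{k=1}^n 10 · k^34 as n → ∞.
S_n ~ 2 · n^35 / 7

By integral comparison (Euler-Maclaurin), Σ_{k=1}^n 10 · k^34 = 10 · ∫_0^n x^34 dx + O(n^34) = 10 · n^35/35 = 2 · n^35 / 7 + O(n^34). (Equivalently, Faulhaber's formula gives the same leading term.)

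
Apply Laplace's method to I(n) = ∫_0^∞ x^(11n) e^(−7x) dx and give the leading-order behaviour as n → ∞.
I(n) ~ (sqrt(2π·11n) / 7) · (11n/(7e))^(11n)

Write the integrand as exp(11n ln x − 7x) and set f(x) = 11n ln x − 7x. Then f'(x) = 11n/x − 7 = 0 at x* = 11n/7, and f''(x*) = −11n/x*^2 = −7^2/(11n). Laplace's method (interior maximum) gives
  I(n) ~ e^(f(x*)) · sqrt(2π / |f''(x*)|)
        = exp(11n ln(11n/7) − 11n) · sqrt(2π · 11n / 7^2)
        = (11n/7)^(11n) e^(−11n) · sqrt(2π·11n) / 7
        = (sqrt(2π·11n) / 7) · (11n/(7e))^(11n).
This matches Γ(11n+1)/7^(11n+1) with Stirling applied to Γ.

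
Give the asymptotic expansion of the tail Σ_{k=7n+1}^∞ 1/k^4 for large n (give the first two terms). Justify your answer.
Σ_{k>7n} 1/k^4 = 1/(3 · (7n)^3) − 1/(2 · (7n)^4) + O(1/(7n)^5)

Compare to the integral: ∫_{7n}^∞ x^(−4) dx = [−x^(−3)/3]_{7n}^∞ = 1/((4−1)·(7n)^3). The Euler-Maclaurin correction adds −f(7n)/2 = −1/(2·(7n)^4). Euler-Maclaurin then gives
  Σ_{k>7n} 1/k^4 = ∫_{7n}^∞ dx/x^4 − 1/(2·(7n)^4) + O(1/(7n)^5).
(Equivalently this is ζ(4) − Σ_{k≤7n} 1/k^4.)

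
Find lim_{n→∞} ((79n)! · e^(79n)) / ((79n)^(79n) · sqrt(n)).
lim = sqrt(2π·79)

Stirling: (79n)! ~ sqrt(2π·79n) · (79n/e)^(79n). Hence
  (79n)! · e^(79n) / (79n)^(79n) ~ sqrt(2π·79n).
Dividing by sqrt(n): sqrt(2π·79n) / sqrt(n) = sqrt(2π·79) · n^((1−1)/2), so the limit is sqrt(2π·79).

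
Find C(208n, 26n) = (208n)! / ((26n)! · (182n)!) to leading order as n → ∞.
C(208n, 26n) ~ (16777216/823543)^(26n) · sqrt(4/(7π·26n))

Write N = 26n. Apply Stirling to each factorial:
  (8N)! ~ sqrt(2π·8N) · (8N/e)^(8N),
  N! ~ sqrt(2π N) · (N/e)^N,
  (7N)! ~ sqrt(2π·7N) · (7N/e)^(7N).
The exponential factors combine to (8N)^(8N) / (N^N · (7N)^(7N)) = 8^(8N)/7^(7N) = (8^8/7^7)^N = (16777216/823543)^N.
The square-root prefactors combine to sqrt(2π·8N) / (sqrt(2π N)·sqrt(2π·7N)) = sqrt(8 / (2π·7·N)) = sqrt(4/(7π·26n)).
Substituting N = 26n: C(208n, 26n) ~ (16777216/823543)^(26n) · sqrt(4/(7π·26n)).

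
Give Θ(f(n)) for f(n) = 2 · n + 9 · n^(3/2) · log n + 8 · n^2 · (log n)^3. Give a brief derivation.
f(n) ∈ Θ(n^2 · (log n)^3)

Compare the terms by growth order. For large n, n^a · (log n)^b dominates n^a' · (log n)^b' iff a > a', or (a = a' and b > b'). Ranking the 3 terms shows the dominant one is 8 · n^2 · (log n)^3. Hence f(n) ∈ Θ(n^2 · (log n)^3).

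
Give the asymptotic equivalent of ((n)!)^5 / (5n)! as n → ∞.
((n)!)^5/(5n)! ~ ((2π·n)^(4/2) / sqrt(5)) · 5^(−5·n)  →  0

Write N = n. Stirling: N! ~ sqrt(2π N)(N/e)^N and (5N)! ~ sqrt(2π·5N)·(5N/e)^(5N).
  (N!)^5/(5N)! ~ (2π N)^(5/2) (N/e)^(5N) / [sqrt(2π·5N) (5N/e)^(5N)]
     = (2π N)^(5/2) / sqrt(2π·5N) · (N/(5N))^(5N)
     = (2π N)^((5−1)/2) / sqrt(5) · 5^(−5N).
Since 5^5 > 1, the factor 5^(−5N) decays exponentially, so the ratio → 0. Substituting N = n gives the stated form.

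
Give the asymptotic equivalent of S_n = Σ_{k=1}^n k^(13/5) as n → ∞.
S_n ~ (5/18) · n^(18/5)

Integral comparison: Σ_{k=1}^n k^(13/5) = ∫_0^n x^(13/5) dx + O(n^(13/5)). The integral is n^(1 + 13/5) / (1 + 13/5) = n^((13+5)/5) / ((13+5)/5) = (5/18) · n^(18/5).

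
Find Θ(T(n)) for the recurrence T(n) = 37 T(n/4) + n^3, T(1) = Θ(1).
T(n) = Θ(n^3)

log_4 37 ≈ 2.605. f(n) = n^3 dominates n^(log_4 37) since 3 > 2.605, and the regularity condition a·f(n/b) = 37·(n/4)^3 = (37/64)·n^3 ≤ c·f(n) holds with c = 37/64 ≈ 0.578 < 1. So this is Case 3: T(n) = Θ(f(n)) = Θ(n^3).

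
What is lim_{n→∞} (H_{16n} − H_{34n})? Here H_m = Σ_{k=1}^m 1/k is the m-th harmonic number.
lim = ln(16/34) = ln(8/17)

Euler-Maclaurin gives H_m = ln m + γ + 1/(2m) + O(1/m^2). The γ and O(1/m) terms cancel in the difference:
  H_{16n} − H_{34n} = ln(16n) − ln(34n) + O(1/n) = ln(16/34) + O(1/n).
Hence the limit is ln(16/34) = ln(8/17).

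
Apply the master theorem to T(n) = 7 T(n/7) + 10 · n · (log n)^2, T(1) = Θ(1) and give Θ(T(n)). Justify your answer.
T(n) = Θ(n · (log n)^3)

Here log_7 7 = 1 and f(n) = 10 · n · (log n)^2 = Θ(n^(log_7 7) · (log n)^2). This is the extended Case 2 of the master theorem (f matches the critical exponent up to log factors), giving T(n) = Θ(n^(log_7 7) · (log n)^(2+1)) = Θ(n · (log n)^3).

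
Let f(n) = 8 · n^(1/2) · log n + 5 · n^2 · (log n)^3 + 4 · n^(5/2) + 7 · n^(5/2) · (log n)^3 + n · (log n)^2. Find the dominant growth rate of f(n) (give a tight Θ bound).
f(n) ∈ Θ(n^(5/2) · (log n)^3)

Compare the terms by growth order. For large n, n^a · (log n)^b dominates n^a' · (log n)^b' iff a > a', or (a = a' and b > b'). Ranking the 5 terms shows the dominant one is 7 · n^(5/2) · (log n)^3. Hence f(n) ∈ Θ(n^(5/2) · (log n)^3).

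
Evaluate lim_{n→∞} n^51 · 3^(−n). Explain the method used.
lim = 0

Exponentials with base > 1 dominate every fixed polynomial: for any fixed c, n^c / 3^n → 0 as n → ∞ (e.g. by the ratio test, or by writing 3^n = e^(n ln 3) and noting e^(n ln 3) / n^c → ∞). Hence n^51 · 3^(−n) = n^51 / 3^n → 0.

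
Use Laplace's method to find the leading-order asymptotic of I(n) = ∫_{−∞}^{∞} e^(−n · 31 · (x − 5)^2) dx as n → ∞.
I(n) = sqrt(π/(31n))

Here φ(x) = 31 · (x − 5)^2 has its unique minimum at x* = 5 with φ(x*) = 0 and φ''(x*) = 62. Laplace's method gives
  I(n) ~ e^(−n φ(x*)) · sqrt(2π / (n · φ''(x*))) = sqrt(2π / (62n)) = sqrt(π/(31n)).
This is exact: substituting u = (x − 5)·sqrt(31n) gives I(n) = (1/sqrt(31n)) ∫_{−∞}^{∞} e^(−u^2) du = sqrt(π/(31n)).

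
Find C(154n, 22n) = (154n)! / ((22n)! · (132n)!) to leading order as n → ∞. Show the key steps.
C(154n, 22n) ~ (823543/46656)^(22n) · sqrt(7/(12π·22n))

Write N = 22n. Apply Stirling to each factorial:
  (7N)! ~ sqrt(2π·7N) · (7N/e)^(7N),
  N! ~ sqrt(2π N) · (N/e)^N,
  (6N)! ~ sqrt(2π·6N) · (6N/e)^(6N).
The exponential factors combine to (7N)^(7N) / (N^N · (6N)^(6N)) = 7^(7N)/6^(6N) = (7^7/6^6)^N = (823543/46656)^N.
The square-root prefactors combine to sqrt(2π·7N) / (sqrt(2π N)·sqrt(2π·6N)) = sqrt(7 / (2π·6·N)) = sqrt(7/(12π·22n)).
Substituting N = 22n: C(154n, 22n) ~ (823543/46656)^(22n) · sqrt(7/(12π·22n)).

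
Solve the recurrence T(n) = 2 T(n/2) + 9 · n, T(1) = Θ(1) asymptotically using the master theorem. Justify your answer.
T(n) = Θ(n log n)

log_2 2 = 1, and f(n) = 9 · n = Θ(n^(log_2 2)). This is Case 2 of the master theorem: T(n) = Θ(f(n) · log n) = Θ(n log n).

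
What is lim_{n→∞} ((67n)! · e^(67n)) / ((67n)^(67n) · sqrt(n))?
lim = sqrt(2π·67)

Stirling: (67n)! ~ sqrt(2π·67n) · (67n/e)^(67n). Hence
  (67n)! · e^(67n) / (67n)^(67n) ~ sqrt(2π·67n).
Dividing by sqrt(n): sqrt(2π·67n) / sqrt(n) = sqrt(2π·67) · n^((1−1)/2), so the limit is sqrt(2π·67).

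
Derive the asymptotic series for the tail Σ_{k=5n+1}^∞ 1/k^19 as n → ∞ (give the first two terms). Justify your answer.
Σ_{k>5n} 1/k^19 = 1/(18 · (5n)^18) − 1/(2 · (5n)^19) + O(1/(5n)^20)

Compare to the integral: ∫_{5n}^∞ x^(−19) dx = [−x^(−18)/18]_{5n}^∞ = 1/((19−1)·(5n)^18). The Euler-Maclaurin correction adds −f(5n)/2 = −1/(2·(5n)^19). Euler-Maclaurin then gives
  Σ_{k>5n} 1/k^19 = ∫_{5n}^∞ dx/x^19 − 1/(2·(5n)^19) + O(1/(5n)^20).
(Equivalently this is ζ(19) − Σ_{k≤5n} 1/k^19.)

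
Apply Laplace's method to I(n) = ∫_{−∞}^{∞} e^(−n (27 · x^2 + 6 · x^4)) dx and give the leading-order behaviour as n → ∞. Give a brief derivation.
I(n) ~ sqrt(π/(27n))

φ(x) = 27 · x^2 + 6 · x^4 has its unique global minimum at x* = 0 (since φ'(x) = 54x + 24x^3 = 0 only at x = 0 for real x with both coefficients positive, and φ → ∞ as |x| → ∞). At x* = 0, φ(0) = 0 and φ''(0) = 54. Laplace's method then gives
  I(n) ~ sqrt(2π / (n · φ''(0))) · e^(−n φ(0)) = sqrt(2π / (54n)) = sqrt(π/(27n)).
The 6 · x^4 term contributes only at subleading order (an O(1/n) relative correction).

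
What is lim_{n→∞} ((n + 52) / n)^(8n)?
lim = e^416

Rewrite as (1 + 52/n)^(8n). By the standard limit (1 + x/n)^n → e^x, we have (1 + 52/n)^n → e^52, and raising to the 8th power gives e^416.
More precisely, ln[(1 + 52/n)^(8n)] = 8n · ln(1 + 52/n) = 8n · (52/n + O(1/n^2)) = 416 + O(1/n) → 416.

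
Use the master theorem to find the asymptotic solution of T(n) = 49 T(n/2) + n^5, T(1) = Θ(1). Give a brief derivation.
T(n) = Θ(n^(log_2 49))

Master theorem: compare f(n) = n^5 to n^(log_2 49) where log_2 49 ≈ 5.615. Since 5 < log_2 49, we have f(n) = O(n^(log_2 49 − ε)) for some ε > 0 — Case 1. Hence T(n) = Θ(n^(log_2 49)).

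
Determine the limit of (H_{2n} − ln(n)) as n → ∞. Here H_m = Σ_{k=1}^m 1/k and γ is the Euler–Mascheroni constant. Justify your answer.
lim = ln 2 + γ

By Euler-Maclaurin, H_m = ln m + γ + O(1/m). So
  H_{2n} − ln(n) = ln(2n) + γ − ln(n) + O(1/n)
                       = ln(2/1) + γ + O(1/n).
Hence the limit is ln(2/1) + γ.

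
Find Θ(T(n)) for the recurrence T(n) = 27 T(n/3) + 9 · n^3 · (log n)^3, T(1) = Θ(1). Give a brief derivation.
T(n) = Θ(n^3 · (log n)^4)

Here log_3 27 = 3 and f(n) = 9 · n^3 · (log n)^3 = Θ(n^(log_3 27) · (log n)^3). This is the extended Case 2 of the master theorem (f matches the critical exponent up to log factors), giving T(n) = Θ(n^(log_3 27) · (log n)^(3+1)) = Θ(n^3 · (log n)^4).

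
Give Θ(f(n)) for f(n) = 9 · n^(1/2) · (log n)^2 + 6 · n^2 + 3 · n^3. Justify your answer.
f(n) ∈ Θ(n^3)

Compare the terms by growth order. For large n, n^a · (log n)^b dominates n^a' · (log n)^b' iff a > a', or (a = a' and b > b'). Ranking the 3 terms shows the dominant one is 3 · n^3. Hence f(n) ∈ Θ(n^3).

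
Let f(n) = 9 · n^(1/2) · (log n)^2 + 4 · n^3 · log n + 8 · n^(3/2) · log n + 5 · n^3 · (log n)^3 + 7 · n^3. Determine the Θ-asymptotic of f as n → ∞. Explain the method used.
f(n) ∈ Θ(n^3 · (log n)^3)

Compare the terms by growth order. For large n, n^a · (log n)^b dominates n^a' · (log n)^b' iff a > a', or (a = a' and b > b'). Ranking the 5 terms shows the dominant one is 5 · n^3 · (log n)^3. Hence f(n) ∈ Θ(n^3 · (log n)^3).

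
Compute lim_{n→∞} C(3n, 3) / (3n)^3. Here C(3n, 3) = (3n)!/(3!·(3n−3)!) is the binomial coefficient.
lim = 1/3! = 1/6

With N = 3n → ∞: C(N, 3) / N^3 = [N(N−1)…(N−2)] / (3! · N^3) = (1/3!) · 1 · (1 − 1/(3n)) · (1 − 2/(3n)). Each factor → 1 as N → ∞, so the limit is 1/3! = 1/6.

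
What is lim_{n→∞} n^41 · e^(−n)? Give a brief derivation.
lim = 0

Exponentials with base > 1 dominate every fixed polynomial: for any fixed c, n^c / e^n → 0 as n → ∞ (e.g. by the ratio test, or since e^n grows faster than any power of n). Hence n^41 · e^(−n) = n^41 / e^n → 0.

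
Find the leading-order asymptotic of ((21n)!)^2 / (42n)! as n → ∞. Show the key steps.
((21n)!)^2/(42n)! ~ ((2π·21n)^(1/2) / sqrt(2)) · 2^(−2·21n)  →  0

Write N = 21n. Stirling: N! ~ sqrt(2π N)(N/e)^N and (2N)! ~ sqrt(2π·2N)·(2N/e)^(2N).
  (N!)^2/(2N)! ~ (2π N)^(2/2) (N/e)^(2N) / [sqrt(2π·2N) (2N/e)^(2N)]
     = (2π N)^(2/2) / sqrt(2π·2N) · (N/(2N))^(2N)
     = (2π N)^((2−1)/2) / sqrt(2) · 2^(−2N).
Since 2^2 > 1, the factor 2^(−2N) decays exponentially, so the ratio → 0. Substituting N = 21n gives the stated form.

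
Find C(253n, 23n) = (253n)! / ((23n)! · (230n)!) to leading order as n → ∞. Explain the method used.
C(253n, 23n) ~ (285311670611/10000000000)^(23n) · sqrt(11/(20π·23n))

Write N = 23n. Apply Stirling to each factorial:
  (11N)! ~ sqrt(2π·11N) · (11N/e)^(11N),
  N! ~ sqrt(2π N) · (N/e)^N,
  (10N)! ~ sqrt(2π·10N) · (10N/e)^(10N).
The exponential factors combine to (11N)^(11N) / (N^N · (10N)^(10N)) = 11^(11N)/10^(10N) = (11^11/10^10)^N = (285311670611/10000000000)^N.
The square-root prefactors combine to sqrt(2π·11N) / (sqrt(2π N)·sqrt(2π·10N)) = sqrt(11 / (2π·10·N)) = sqrt(11/(20π·23n)).
Substituting N = 23n: C(253n, 23n) ~ (285311670611/10000000000)^(23n) · sqrt(11/(20π·23n)).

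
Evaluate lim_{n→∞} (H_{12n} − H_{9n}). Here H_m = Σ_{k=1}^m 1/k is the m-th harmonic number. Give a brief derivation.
lim = ln(12/9) = ln(4/3)

Euler-Maclaurin gives H_m = ln m + γ + 1/(2m) + O(1/m^2). The γ and O(1/m) terms cancel in the difference:
  H_{12n} − H_{9n} = ln(12n) − ln(9n) + O(1/n) = ln(12/9) + O(1/n).
Hence the limit is ln(12/9) = ln(4/3).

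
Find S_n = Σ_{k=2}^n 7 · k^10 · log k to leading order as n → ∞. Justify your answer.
S_n ~ 7 · n^11 log n / 11 − 7 · n^11 / 121

By integral comparison, S_n = ∫_1^n 7 · x^10 · log x dx + O(n^10 · log n). For the integral, ∫ x^10 log x dx = n^11 log n / 11 − n^11/121 (integration by parts). Hence S_n ~ 7 · n^11 log n / 11 − 7 · n^11 / 121.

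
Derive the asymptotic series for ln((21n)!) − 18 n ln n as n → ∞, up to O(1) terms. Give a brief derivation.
ln((21n)!) − 18 n ln n = 3 n ln n + 21(ln 21 − 1) n + (1/2) ln(2π·21n) + O(1/n)

Stirling: ln((21n)!) = 21n ln(21n) − 21n + (1/2) ln(2π·21n) + O(1/n).
Expand 21n ln(21n) = 21n (ln n + ln 21) = 21n ln n + 21n ln 21.
Subtract 18n ln n: leading term is (21 − 18) n ln n = 3 n ln n. The next term is 21n ln 21 − 21n = 21(ln 21 − 1) n. Then the (1/2) ln(2π·21n) correction.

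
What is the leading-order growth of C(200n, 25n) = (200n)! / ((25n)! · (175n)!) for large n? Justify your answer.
C(200n, 25n) ~ (16777216/823543)^(25n) · sqrt(4/(7π·25n))

Write N = 25n. Apply Stirling to each factorial:
  (8N)! ~ sqrt(2π·8N) · (8N/e)^(8N),
  N! ~ sqrt(2π N) · (N/e)^N,
  (7N)! ~ sqrt(2π·7N) · (7N/e)^(7N).
The exponential factors combine to (8N)^(8N) / (N^N · (7N)^(7N)) = 8^(8N)/7^(7N) = (8^8/7^7)^N = (16777216/823543)^N.
The square-root prefactors combine to sqrt(2π·8N) / (sqrt(2π N)·sqrt(2π·7N)) = sqrt(8 / (2π·7·N)) = sqrt(4/(7π·25n)).
Substituting N = 25n: C(200n, 25n) ~ (16777216/823543)^(25n) · sqrt(4/(7π·25n)).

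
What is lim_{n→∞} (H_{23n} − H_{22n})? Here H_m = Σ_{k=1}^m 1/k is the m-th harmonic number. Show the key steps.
lim = ln(23/22)

Euler-Maclaurin gives H_m = ln m + γ + 1/(2m) + O(1/m^2). The γ and O(1/m) terms cancel in the difference:
  H_{23n} − H_{22n} = ln(23n) − ln(22n) + O(1/n) = ln(23/22) + O(1/n).
Hence the limit is ln(23/22).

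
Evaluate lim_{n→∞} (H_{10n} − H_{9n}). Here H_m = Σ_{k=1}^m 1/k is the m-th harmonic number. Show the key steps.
lim = ln(10/9)

Euler-Maclaurin gives H_m = ln m + γ + 1/(2m) + O(1/m^2). The γ and O(1/m) terms cancel in the difference:
  H_{10n} − H_{9n} = ln(10n) − ln(9n) + O(1/n) = ln(10/9) + O(1/n).
Hence the limit is ln(10/9).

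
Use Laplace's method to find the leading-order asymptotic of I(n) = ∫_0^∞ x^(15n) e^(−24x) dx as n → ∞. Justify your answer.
I(n) ~ (sqrt(2π·15n) / 24) · (15n/(24e))^(15n)

Write the integrand as exp(15n ln x − 24x) and set f(x) = 15n ln x − 24x. Then f'(x) = 15n/x − 24 = 0 at x* = 15n/24, and f''(x*) = −15n/x*^2 = −24^2/(15n). Laplace's method (interior maximum) gives
  I(n) ~ e^(f(x*)) · sqrt(2π / |f''(x*)|)
        = exp(15n ln(15n/24) − 15n) · sqrt(2π · 15n / 24^2)
        = (15n/24)^(15n) e^(−15n) · sqrt(2π·15n) / 24
        = (sqrt(2π·15n) / 24) · (15n/(24e))^(15n).
This matches Γ(15n+1)/24^(15n+1) with Stirling applied to Γ.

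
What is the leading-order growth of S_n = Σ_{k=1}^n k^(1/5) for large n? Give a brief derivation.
S_n ~ (5/6) · n^(6/5)

Integral comparison: Σ_{k=1}^n k^(1/5) = ∫_0^n x^(1/5) dx + O(n^(1/5)). The integral is n^(1 + 1/5) / (1 + 1/5) = n^((1+5)/5) / ((1+5)/5) = (5/6) · n^(6/5).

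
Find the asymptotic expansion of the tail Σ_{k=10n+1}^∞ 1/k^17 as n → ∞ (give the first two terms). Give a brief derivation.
Σ_{k>10n} 1/k^17 = 1/(16 · (10n)^16) − 1/(2 · (10n)^17) + O(1/(10n)^18)

Compare to the integral: ∫_{10n}^∞ x^(−17) dx = [−x^(−16)/16]_{10n}^∞ = 1/((17−1)·(10n)^16). The Euler-Maclaurin correction adds −f(10n)/2 = −1/(2·(10n)^17). Euler-Maclaurin then gives
  Σ_{k>10n} 1/k^17 = ∫_{10n}^∞ dx/x^17 − 1/(2·(10n)^17) + O(1/(10n)^18).
(Equivalently this is ζ(17) − Σ_{k≤10n} 1/k^17.)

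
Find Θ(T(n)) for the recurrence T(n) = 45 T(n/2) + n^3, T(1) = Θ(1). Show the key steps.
T(n) = Θ(n^(log_2 45))

Master theorem: compare f(n) = n^3 to n^(log_2 45) where log_2 45 ≈ 5.492. Since 3 < log_2 45, we have f(n) = O(n^(log_2 45 − ε)) for some ε > 0 — Case 1. Hence T(n) = Θ(n^(log_2 45)).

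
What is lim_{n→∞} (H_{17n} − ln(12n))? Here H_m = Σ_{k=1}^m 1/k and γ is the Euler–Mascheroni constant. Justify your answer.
lim = ln(17/12) + γ

By Euler-Maclaurin, H_m = ln m + γ + O(1/m). So
  H_{17n} − ln(12n) = ln(17n) + γ − ln(12n) + O(1/n)
                       = ln(17/12) + γ + O(1/n).
Hence the limit is ln(17/12) + γ.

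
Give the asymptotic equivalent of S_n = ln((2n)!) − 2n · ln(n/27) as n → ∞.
S_n ~ 2n · (ln 54 − 1) + O(ln n)

Stirling: ln((2n)!) = 2n ln(2n) − 2n + O(ln n).
  S_n = 2n ln(2n) − 2n − 2n ln(n/27) + O(ln n)
      = 2n ln(2n) − 2n ln n + 2n ln 27 − 2n + O(ln n)
      = 2n ln 2 + 2n ln 27 − 2n + O(ln n)
      = 2n (ln 54 − 1) + O(ln n).
Numerically ln(54) − 1 ≈ 2.9890.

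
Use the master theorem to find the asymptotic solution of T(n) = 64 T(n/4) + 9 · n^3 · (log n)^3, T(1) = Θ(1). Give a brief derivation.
T(n) = Θ(n^3 · (log n)^4)

Here log_4 64 = 3 and f(n) = 9 · n^3 · (log n)^3 = Θ(n^(log_4 64) · (log n)^3). This is the extended Case 2 of the master theorem (f matches the critical exponent up to log factors), giving T(n) = Θ(n^(log_4 64) · (log n)^(3+1)) = Θ(n^3 · (log n)^4).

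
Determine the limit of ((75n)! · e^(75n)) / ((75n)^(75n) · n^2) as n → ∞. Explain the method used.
lim = 0

Stirling: (75n)! ~ sqrt(2π·75n) · (75n/e)^(75n). Hence
  (75n)! · e^(75n) / (75n)^(75n) ~ sqrt(2π·75n).
Dividing by n^2: sqrt(2π·75n) / n^2 = sqrt(2π·75) · n^((1−4)/2), so the expression behaves like sqrt(2π·75) · n^((1−4)/2) → 0.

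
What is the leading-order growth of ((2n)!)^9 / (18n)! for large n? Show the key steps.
((2n)!)^9/(18n)! ~ ((2π·2n)^(8/2) / 3) · 9^(−9·2n)  →  0

Write N = 2n. Stirling: N! ~ sqrt(2π N)(N/e)^N and (9N)! ~ sqrt(2π·9N)·(9N/e)^(9N).
  (N!)^9/(9N)! ~ (2π N)^(9/2) (N/e)^(9N) / [sqrt(2π·9N) (9N/e)^(9N)]
     = (2π N)^(9/2) / sqrt(2π·9N) · (N/(9N))^(9N)
     = (2π N)^((9−1)/2) / 3 · 9^(−9N).
Since 9^9 > 1, the factor 9^(−9N) decays exponentially, so the ratio → 0. Substituting N = 2n gives the stated form.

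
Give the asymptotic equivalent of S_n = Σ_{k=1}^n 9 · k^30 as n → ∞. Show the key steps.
S_n ~ 9 · n^31 / 31

By integral comparison (Euler-Maclaurin), Σ_{k=1}^n 9 · k^30 = 9 · ∫_0^n x^30 dx + O(n^30) = 9 · n^31/31 + O(n^30). (Equivalently, Faulhaber's formula gives the same leading term.)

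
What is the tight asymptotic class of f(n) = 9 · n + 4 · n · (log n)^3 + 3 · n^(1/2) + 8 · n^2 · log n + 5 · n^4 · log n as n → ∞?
f(n) ∈ Θ(n^4 · log n)

Compare the terms by growth order. For large n, n^a · (log n)^b dominates n^a' · (log n)^b' iff a > a', or (a = a' and b > b'). Ranking the 5 terms shows the dominant one is 5 · n^4 · log n. Hence f(n) ∈ Θ(n^4 · log n).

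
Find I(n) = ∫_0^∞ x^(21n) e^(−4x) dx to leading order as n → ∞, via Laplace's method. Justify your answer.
I(n) ~ (sqrt(2π·21n) / 4) · (21n/(4e))^(21n)

Write the integrand as exp(21n ln x − 4x) and set f(x) = 21n ln x − 4x. Then f'(x) = 21n/x − 4 = 0 at x* = 21n/4, and f''(x*) = −21n/x*^2 = −4^2/(21n). Laplace's method (interior maximum) gives
  I(n) ~ e^(f(x*)) · sqrt(2π / |f''(x*)|)
        = exp(21n ln(21n/4) − 21n) · sqrt(2π · 21n / 4^2)
        = (21n/4)^(21n) e^(−21n) · sqrt(2π·21n) / 4
        = (sqrt(2π·21n) / 4) · (21n/(4e))^(21n).
This matches Γ(21n+1)/4^(21n+1) with Stirling applied to Γ.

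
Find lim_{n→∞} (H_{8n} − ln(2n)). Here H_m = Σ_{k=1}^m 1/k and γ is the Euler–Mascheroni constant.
lim = ln 4 + γ

By Euler-Maclaurin, H_m = ln m + γ + O(1/m). So
  H_{8n} − ln(2n) = ln(8n) + γ − ln(2n) + O(1/n)
                       = ln(8/2) + γ + O(1/n).
Hence the limit is ln(8/2) + γ (= ln 4).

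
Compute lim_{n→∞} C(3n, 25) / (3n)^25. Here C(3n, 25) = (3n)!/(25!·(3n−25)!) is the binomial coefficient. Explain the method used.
lim = 1/25! = 1/15511210043330985984000000

With N = 3n → ∞: C(N, 25) / N^25 = [N(N−1)…(N−24)] / (25! · N^25) = (1/25!) · 1 · (1 − 1/(3n)) · … · (1 − 24/(3n)). Each factor → 1 as N → ∞, so the limit is 1/25! = 1/15511210043330985984000000.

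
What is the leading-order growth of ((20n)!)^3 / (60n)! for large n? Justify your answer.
((20n)!)^3/(60n)! ~ ((2π·20n)^(2/2) / sqrt(3)) · 3^(−3·20n)  →  0

Write N = 20n. Stirling: N! ~ sqrt(2π N)(N/e)^N and (3N)! ~ sqrt(2π·3N)·(3N/e)^(3N).
  (N!)^3/(3N)! ~ (2π N)^(3/2) (N/e)^(3N) / [sqrt(2π·3N) (3N/e)^(3N)]
     = (2π N)^(3/2) / sqrt(2π·3N) · (N/(3N))^(3N)
     = (2π N)^((3−1)/2) / sqrt(3) · 3^(−3N).
Since 3^3 > 1, the factor 3^(−3N) decays exponentially, so the ratio → 0. Substituting N = 20n gives the stated form.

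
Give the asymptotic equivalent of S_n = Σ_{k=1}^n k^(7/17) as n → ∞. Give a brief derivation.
S_n ~ (17/24) · n^(24/17)

Integral comparison: Σ_{k=1}^n k^(7/17) = ∫_0^n x^(7/17) dx + O(n^(7/17)). The integral is n^(1 + 7/17) / (1 + 7/17) = n^((7+17)/17) / ((7+17)/17) = (17/24) · n^(24/17).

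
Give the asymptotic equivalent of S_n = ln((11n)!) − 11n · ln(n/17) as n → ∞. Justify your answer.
S_n ~ 11n · (ln 187 − 1) + O(ln n)

Stirling: ln((11n)!) = 11n ln(11n) − 11n + O(ln n).
  S_n = 11n ln(11n) − 11n − 11n ln(n/17) + O(ln n)
      = 11n ln(11n) − 11n ln n + 11n ln 17 − 11n + O(ln n)
      = 11n ln 11 + 11n ln 17 − 11n + O(ln n)
      = 11n (ln 187 − 1) + O(ln n).
Numerically ln(187) − 1 ≈ 4.2311.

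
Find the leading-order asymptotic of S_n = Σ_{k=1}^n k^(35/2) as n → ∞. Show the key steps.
S_n ~ (2/37) · n^(37/2)

Integral comparison: Σ_{k=1}^n k^(35/2) = ∫_0^n x^(35/2) dx + O(n^(35/2)). The integral is n^(1 + 35/2) / (1 + 35/2) = n^((35+2)/2) / ((35+2)/2) = (2/37) · n^(37/2).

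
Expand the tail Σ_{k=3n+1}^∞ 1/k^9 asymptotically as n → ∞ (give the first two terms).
Σ_{k>3n} 1/k^9 = 1/(8 · (3n)^8) − 1/(2 · (3n)^9) + O(1/(3n)^10)

Compare to the integral: ∫_{3n}^∞ x^(−9) dx = [−x^(−8)/8]_{3n}^∞ = 1/((9−1)·(3n)^8). The Euler-Maclaurin correction adds −f(3n)/2 = −1/(2·(3n)^9). Euler-Maclaurin then gives
  Σ_{k>3n} 1/k^9 = ∫_{3n}^∞ dx/x^9 − 1/(2·(3n)^9) + O(1/(3n)^10).
(Equivalently this is ζ(9) − Σ_{k≤3n} 1/k^9.)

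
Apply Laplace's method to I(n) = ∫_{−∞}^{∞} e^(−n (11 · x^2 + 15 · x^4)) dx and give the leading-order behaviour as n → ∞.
I(n) ~ sqrt(π/(11n))

φ(x) = 11 · x^2 + 15 · x^4 has its unique global minimum at x* = 0 (since φ'(x) = 22x + 60x^3 = 0 only at x = 0 for real x with both coefficients positive, and φ → ∞ as |x| → ∞). At x* = 0, φ(0) = 0 and φ''(0) = 22. Laplace's method then gives
  I(n) ~ sqrt(2π / (n · φ''(0))) · e^(−n φ(0)) = sqrt(2π / (22n)) = sqrt(π/(11n)).
The 15 · x^4 term contributes only at subleading order (an O(1/n) relative correction).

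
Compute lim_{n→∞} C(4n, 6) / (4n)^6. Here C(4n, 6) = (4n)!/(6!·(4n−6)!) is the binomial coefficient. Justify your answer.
lim = 1/6! = 1/720

With N = 4n → ∞: C(N, 6) / N^6 = [N(N−1)…(N−5)] / (6! · N^6) = (1/6!) · 1 · (1 − 1/(4n)) · … · (1 − 5/(4n)). Each factor → 1 as N → ∞, so the limit is 1/6! = 1/720.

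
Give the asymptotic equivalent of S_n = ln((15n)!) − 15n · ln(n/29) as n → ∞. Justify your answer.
S_n ~ 15n · (ln 435 − 1) + O(ln n)

Stirling: ln((15n)!) = 15n ln(15n) − 15n + O(ln n).
  S_n = 15n ln(15n) − 15n − 15n ln(n/29) + O(ln n)
      = 15n ln(15n) − 15n ln n + 15n ln 29 − 15n + O(ln n)
      = 15n ln 15 + 15n ln 29 − 15n + O(ln n)
      = 15n (ln 435 − 1) + O(ln n).
Numerically ln(435) − 1 ≈ 5.0753.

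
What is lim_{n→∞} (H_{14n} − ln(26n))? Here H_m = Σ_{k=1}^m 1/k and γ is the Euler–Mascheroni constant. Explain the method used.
lim = ln(7/13) + γ

By Euler-Maclaurin, H_m = ln m + γ + O(1/m). So
  H_{14n} − ln(26n) = ln(14n) + γ − ln(26n) + O(1/n)
                       = ln(14/26) + γ + O(1/n).
Hence the limit is ln(14/26) + γ (= ln(7/13)).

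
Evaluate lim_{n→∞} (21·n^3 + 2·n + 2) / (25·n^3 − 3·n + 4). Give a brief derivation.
lim = 21/25

For large n the leading n^3 terms dominate both numerator and denominator. Dividing top and bottom by n^3, every other term tends to 0, leaving 21/25.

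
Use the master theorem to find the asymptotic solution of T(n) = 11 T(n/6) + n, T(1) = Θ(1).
T(n) = Θ(n^(log_6 11))

Master theorem: compare f(n) = n to n^(log_6 11) where log_6 11 ≈ 1.338. Since 1 < log_6 11, we have f(n) = O(n^(log_6 11 − ε)) for some ε > 0 — Case 1. Hence T(n) = Θ(n^(log_6 11)).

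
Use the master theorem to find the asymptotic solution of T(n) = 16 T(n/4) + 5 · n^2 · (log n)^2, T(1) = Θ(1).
T(n) = Θ(n^2 · (log n)^3)

Here log_4 16 = 2 and f(n) = 5 · n^2 · (log n)^2 = Θ(n^(log_4 16) · (log n)^2). This is the extended Case 2 of the master theorem (f matches the critical exponent up to log factors), giving T(n) = Θ(n^(log_4 16) · (log n)^(2+1)) = Θ(n^2 · (log n)^3).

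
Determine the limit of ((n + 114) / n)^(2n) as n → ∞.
lim = e^228

Rewrite as (1 + 114/n)^(2n). By the standard limit (1 + x/n)^n → e^x, we have (1 + 114/n)^n → e^114, and raising to the 2nd power gives e^228.
More precisely, ln[(1 + 114/n)^(2n)] = 2n · ln(1 + 114/n) = 2n · (114/n + O(1/n^2)) = 228 + O(1/n) → 228.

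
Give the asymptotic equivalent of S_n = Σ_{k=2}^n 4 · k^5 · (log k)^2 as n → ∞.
S_n ~ 2 · n^6 · (log n)^2 / 3

By integral comparison, S_n = ∫_1^n 4 · x^5 · (log x)^2 dx + O(n^5 · (log n)^2). For the integral, the leading term of ∫_1^n x^5 (log x)^2 dx is n^6/6 · (log n)^2 (by repeated integration by parts; each step lowers the log-exponent and produces a relatively O(1/log n) correction). Hence S_n ~ 2 · n^6 · (log n)^2 / 3.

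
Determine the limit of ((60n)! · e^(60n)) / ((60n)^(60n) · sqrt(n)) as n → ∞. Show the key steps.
lim = sqrt(2π·60)

Stirling: (60n)! ~ sqrt(2π·60n) · (60n/e)^(60n). Hence
  (60n)! · e^(60n) / (60n)^(60n) ~ sqrt(2π·60n).
Dividing by sqrt(n): sqrt(2π·60n) / sqrt(n) = sqrt(2π·60) · n^((1−1)/2), so the limit is sqrt(2π·60).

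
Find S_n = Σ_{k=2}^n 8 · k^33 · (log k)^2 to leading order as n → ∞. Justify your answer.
S_n ~ 4 · n^34 · (log n)^2 / 17

By integral comparison, S_n = ∫_1^n 8 · x^33 · (log x)^2 dx + O(n^33 · (log n)^2). For the integral, the leading term of ∫_1^n x^33 (log x)^2 dx is n^34/34 · (log n)^2 (by repeated integration by parts; each step lowers the log-exponent and produces a relatively O(1/log n) correction). Hence S_n ~ 4 · n^34 · (log n)^2 / 17.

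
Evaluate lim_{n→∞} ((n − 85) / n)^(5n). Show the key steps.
lim = e^(−425)

Rewrite as (1 − 85/n)^(5n). By the standard limit (1 + x/n)^n → e^x, we have (1 − 85/n)^n → e^(−85), and raising to the 5th power gives e^(−425).
More precisely, ln[(1 − 85/n)^(5n)] = 5n · ln(1 − 85/n) = 5n · (-85/n + O(1/n^2)) = -425 + O(1/n) → -425.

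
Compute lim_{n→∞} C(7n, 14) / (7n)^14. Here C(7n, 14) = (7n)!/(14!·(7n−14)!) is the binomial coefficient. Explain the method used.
lim = 1/14! = 1/87178291200

With N = 7n → ∞: C(N, 14) / N^14 = [N(N−1)…(N−13)] / (14! · N^14) = (1/14!) · 1 · (1 − 1/(7n)) · … · (1 − 13/(7n)). Each factor → 1 as N → ∞, so the limit is 1/14! = 1/87178291200.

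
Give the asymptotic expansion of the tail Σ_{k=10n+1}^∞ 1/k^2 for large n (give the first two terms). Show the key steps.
Σ_{k>10n} 1/k^2 = 1/(1 · (10n)) − 1/(2 · (10n)^2) + O(1/(10n)^3)

Compare to the integral: ∫_{10n}^∞ x^(−2) dx = [−x^(−1)/1]_{10n}^∞ = 1/((2−1)·(10n)). The Euler-Maclaurin correction adds −f(10n)/2 = −1/(2·(10n)^2). Euler-Maclaurin then gives
  Σ_{k>10n} 1/k^2 = ∫_{10n}^∞ dx/x^2 − 1/(2·(10n)^2) + O(1/(10n)^3).
(Equivalently this is ζ(2) − Σ_{k≤10n} 1/k^2.)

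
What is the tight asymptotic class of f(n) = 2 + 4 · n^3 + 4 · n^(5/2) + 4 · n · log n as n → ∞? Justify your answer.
f(n) ∈ Θ(n^3)

Compare the terms by growth order. For large n, n^a · (log n)^b dominates n^a' · (log n)^b' iff a > a', or (a = a' and b > b'). Ranking the 4 terms shows the dominant one is 4 · n^3. Hence f(n) ∈ Θ(n^3).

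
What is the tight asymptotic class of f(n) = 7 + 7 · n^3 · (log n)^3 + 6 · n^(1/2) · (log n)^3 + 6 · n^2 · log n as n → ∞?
f(n) ∈ Θ(n^3 · (log n)^3)

Compare the terms by growth order. For large n, n^a · (log n)^b dominates n^a' · (log n)^b' iff a > a', or (a = a' and b > b'). Ranking the 4 terms shows the dominant one is 7 · n^3 · (log n)^3. Hence f(n) ∈ Θ(n^3 · (log n)^3).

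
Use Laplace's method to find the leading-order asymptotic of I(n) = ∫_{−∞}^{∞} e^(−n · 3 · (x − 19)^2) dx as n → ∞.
I(n) = sqrt(π/(3n))

Here φ(x) = 3 · (x − 19)^2 has its unique minimum at x* = 19 with φ(x*) = 0 and φ''(x*) = 6. Laplace's method gives
  I(n) ~ e^(−n φ(x*)) · sqrt(2π / (n · φ''(x*))) = sqrt(2π / (6n)) = sqrt(π/(3n)).
This is exact: substituting u = (x − 19)·sqrt(3n) gives I(n) = (1/sqrt(3n)) ∫_{−∞}^{∞} e^(−u^2) du = sqrt(π/(3n)).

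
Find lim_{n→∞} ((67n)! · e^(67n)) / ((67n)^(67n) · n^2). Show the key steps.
lim = 0

Stirling: (67n)! ~ sqrt(2π·67n) · (67n/e)^(67n). Hence
  (67n)! · e^(67n) / (67n)^(67n) ~ sqrt(2π·67n).
Dividing by n^2: sqrt(2π·67n) / n^2 = sqrt(2π·67) · n^((1−4)/2), so the expression behaves like sqrt(2π·67) · n^((1−4)/2) → 0.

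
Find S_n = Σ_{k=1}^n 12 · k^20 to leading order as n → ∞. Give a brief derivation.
S_n ~ 4 · n^21 / 7

By integral comparison (Euler-Maclaurin), Σ_{k=1}^n 12 · k^20 = 12 · ∫_0^n x^20 dx + O(n^20) = 12 · n^21/21 = 4 · n^21 / 7 + O(n^20). (Equivalently, Faulhaber's formula gives the same leading term.)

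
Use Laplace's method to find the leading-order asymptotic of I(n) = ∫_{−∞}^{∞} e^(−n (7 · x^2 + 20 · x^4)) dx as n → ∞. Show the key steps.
I(n) ~ sqrt(π/(7n))

φ(x) = 7 · x^2 + 20 · x^4 has its unique global minimum at x* = 0 (since φ'(x) = 14x + 80x^3 = 0 only at x = 0 for real x with both coefficients positive, and φ → ∞ as |x| → ∞). At x* = 0, φ(0) = 0 and φ''(0) = 14. Laplace's method then gives
  I(n) ~ sqrt(2π / (n · φ''(0))) · e^(−n φ(0)) = sqrt(2π / (14n)) = sqrt(π/(7n)).
The 20 · x^4 term contributes only at subleading order (an O(1/n) relative correction).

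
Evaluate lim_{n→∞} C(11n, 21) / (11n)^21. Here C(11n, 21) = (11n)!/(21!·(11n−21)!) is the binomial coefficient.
lim = 1/21! = 1/51090942171709440000

With N = 11n → ∞: C(N, 21) / N^21 = [N(N−1)…(N−20)] / (21! · N^21) = (1/21!) · 1 · (1 − 1/(11n)) · … · (1 − 20/(11n)). Each factor → 1 as N → ∞, so the limit is 1/21! = 1/51090942171709440000.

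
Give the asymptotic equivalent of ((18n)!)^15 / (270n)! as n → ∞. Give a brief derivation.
((18n)!)^15/(270n)! ~ ((2π·18n)^(14/2) / sqrt(15)) · 15^(−15·18n)  →  0

Write N = 18n. Stirling: N! ~ sqrt(2π N)(N/e)^N and (15N)! ~ sqrt(2π·15N)·(15N/e)^(15N).
  (N!)^15/(15N)! ~ (2π N)^(15/2) (N/e)^(15N) / [sqrt(2π·15N) (15N/e)^(15N)]
     = (2π N)^(15/2) / sqrt(2π·15N) · (N/(15N))^(15N)
     = (2π N)^((15−1)/2) / sqrt(15) · 15^(−15N).
Since 15^15 > 1, the factor 15^(−15N) decays exponentially, so the ratio → 0. Substituting N = 18n gives the stated form.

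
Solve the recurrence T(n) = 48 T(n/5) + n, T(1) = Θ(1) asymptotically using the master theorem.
T(n) = Θ(n^(log_5 48))

Master theorem: compare f(n) = n to n^(log_5 48) where log_5 48 ≈ 2.405. Since 1 < log_5 48, we have f(n) = O(n^(log_5 48 − ε)) for some ε > 0 — Case 1. Hence T(n) = Θ(n^(log_5 48)).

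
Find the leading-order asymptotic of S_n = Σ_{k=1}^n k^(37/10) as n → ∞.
S_n ~ (10/47) · n^(47/10)

Integral comparison: Σ_{k=1}^n k^(37/10) = ∫_0^n x^(37/10) dx + O(n^(37/10)). The integral is n^(1 + 37/10) / (1 + 37/10) = n^((37+10)/10) / ((37+10)/10) = (10/47) · n^(47/10).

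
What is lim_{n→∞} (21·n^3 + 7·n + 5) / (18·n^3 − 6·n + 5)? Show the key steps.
lim = 21/18 = 7/6

For large n the leading n^3 terms dominate both numerator and denominator. Dividing top and bottom by n^3, every other term tends to 0, leaving 21/18 = 7/6.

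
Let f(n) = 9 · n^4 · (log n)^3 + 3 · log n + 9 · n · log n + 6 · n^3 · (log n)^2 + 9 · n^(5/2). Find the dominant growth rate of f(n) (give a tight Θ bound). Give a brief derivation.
f(n) ∈ Θ(n^4 · (log n)^3)

Compare the terms by growth order. For large n, n^a · (log n)^b dominates n^a' · (log n)^b' iff a > a', or (a = a' and b > b'). Ranking the 5 terms shows the dominant one is 9 · n^4 · (log n)^3. Hence f(n) ∈ Θ(n^4 · (log n)^3).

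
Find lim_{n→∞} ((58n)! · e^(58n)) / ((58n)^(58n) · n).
lim = 0

Stirling: (58n)! ~ sqrt(2π·58n) · (58n/e)^(58n). Hence
  (58n)! · e^(58n) / (58n)^(58n) ~ sqrt(2π·58n).
Dividing by n: sqrt(2π·58n) / n = sqrt(2π·58) · n^((1−2)/2), so the expression behaves like sqrt(2π·58) · n^((1−2)/2) → 0.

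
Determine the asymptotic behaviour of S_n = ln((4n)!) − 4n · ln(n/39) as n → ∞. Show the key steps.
S_n ~ 4n · (ln 156 − 1) + O(ln n)

Stirling: ln((4n)!) = 4n ln(4n) − 4n + O(ln n).
  S_n = 4n ln(4n) − 4n − 4n ln(n/39) + O(ln n)
      = 4n ln(4n) − 4n ln n + 4n ln 39 − 4n + O(ln n)
      = 4n ln 4 + 4n ln 39 − 4n + O(ln n)
      = 4n (ln 156 − 1) + O(ln n).
Numerically ln(156) − 1 ≈ 4.0499.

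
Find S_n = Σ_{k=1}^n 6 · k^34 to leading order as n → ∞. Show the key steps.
S_n ~ 6 · n^35 / 35

By integral comparison (Euler-Maclaurin), Σ_{k=1}^n 6 · k^34 = 6 · ∫_0^n x^34 dx + O(n^34) = 6 · n^35/35 + O(n^34). (Equivalently, Faulhaber's formula gives the same leading term.)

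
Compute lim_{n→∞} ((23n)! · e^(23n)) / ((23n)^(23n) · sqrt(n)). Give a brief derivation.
lim = sqrt(2π·23)

Stirling: (23n)! ~ sqrt(2π·23n) · (23n/e)^(23n). Hence
  (23n)! · e^(23n) / (23n)^(23n) ~ sqrt(2π·23n).
Dividing by sqrt(n): sqrt(2π·23n) / sqrt(n) = sqrt(2π·23) · n^((1−1)/2), so the limit is sqrt(2π·23).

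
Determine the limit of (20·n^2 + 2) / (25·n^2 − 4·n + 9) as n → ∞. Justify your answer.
lim = 20/25 = 4/5

For large n the leading n^2 terms dominate both numerator and denominator. Dividing top and bottom by n^2, every other term tends to 0, leaving 20/25 = 4/5.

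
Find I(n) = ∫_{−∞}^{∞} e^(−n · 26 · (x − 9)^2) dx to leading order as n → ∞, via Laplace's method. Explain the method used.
I(n) = sqrt(π/(26n))

Here φ(x) = 26 · (x − 9)^2 has its unique minimum at x* = 9 with φ(x*) = 0 and φ''(x*) = 52. Laplace's method gives
  I(n) ~ e^(−n φ(x*)) · sqrt(2π / (n · φ''(x*))) = sqrt(2π / (52n)) = sqrt(π/(26n)).
This is exact: substituting u = (x − 9)·sqrt(26n) gives I(n) = (1/sqrt(26n)) ∫_{−∞}^{∞} e^(−u^2) du = sqrt(π/(26n)).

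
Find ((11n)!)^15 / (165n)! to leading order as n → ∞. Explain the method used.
((11n)!)^15/(165n)! ~ ((2π·11n)^(14/2) / sqrt(15)) · 15^(−15·11n)  →  0

Write N = 11n. Stirling: N! ~ sqrt(2π N)(N/e)^N and (15N)! ~ sqrt(2π·15N)·(15N/e)^(15N).
  (N!)^15/(15N)! ~ (2π N)^(15/2) (N/e)^(15N) / [sqrt(2π·15N) (15N/e)^(15N)]
     = (2π N)^(15/2) / sqrt(2π·15N) · (N/(15N))^(15N)
     = (2π N)^((15−1)/2) / sqrt(15) · 15^(−15N).
Since 15^15 > 1, the factor 15^(−15N) decays exponentially, so the ratio → 0. Substituting N = 11n gives the stated form.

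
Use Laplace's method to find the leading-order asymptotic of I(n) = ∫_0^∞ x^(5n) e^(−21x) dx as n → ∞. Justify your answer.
I(n) ~ (sqrt(2π·5n) / 21) · (5n/(21e))^(5n)

Write the integrand as exp(5n ln x − 21x) and set f(x) = 5n ln x − 21x. Then f'(x) = 5n/x − 21 = 0 at x* = 5n/21, and f''(x*) = −5n/x*^2 = −21^2/(5n). Laplace's method (interior maximum) gives
  I(n) ~ e^(f(x*)) · sqrt(2π / |f''(x*)|)
        = exp(5n ln(5n/21) − 5n) · sqrt(2π · 5n / 21^2)
        = (5n/21)^(5n) e^(−5n) · sqrt(2π·5n) / 21
        = (sqrt(2π·5n) / 21) · (5n/(21e))^(5n).
This matches Γ(5n+1)/21^(5n+1) with Stirling applied to Γ.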